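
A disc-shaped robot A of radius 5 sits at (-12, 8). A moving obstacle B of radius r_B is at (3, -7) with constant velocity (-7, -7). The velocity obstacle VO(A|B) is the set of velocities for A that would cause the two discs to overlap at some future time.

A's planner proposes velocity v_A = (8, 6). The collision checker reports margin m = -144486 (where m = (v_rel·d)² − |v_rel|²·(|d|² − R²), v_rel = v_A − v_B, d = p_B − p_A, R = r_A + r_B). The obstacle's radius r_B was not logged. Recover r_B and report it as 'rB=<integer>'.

m = -144486
d = (15, -15);  v_rel = (15, 13),  |v_rel|² = 394
v_rel×d = (15)·(-15) − (13)·(15) = -420
since m = R²·394 − (-420)²:  R² = (176400 + -144486) / 394 = 81
R = √81 = 9  ⇒  r_B = 9 − 5 = 4

rB=4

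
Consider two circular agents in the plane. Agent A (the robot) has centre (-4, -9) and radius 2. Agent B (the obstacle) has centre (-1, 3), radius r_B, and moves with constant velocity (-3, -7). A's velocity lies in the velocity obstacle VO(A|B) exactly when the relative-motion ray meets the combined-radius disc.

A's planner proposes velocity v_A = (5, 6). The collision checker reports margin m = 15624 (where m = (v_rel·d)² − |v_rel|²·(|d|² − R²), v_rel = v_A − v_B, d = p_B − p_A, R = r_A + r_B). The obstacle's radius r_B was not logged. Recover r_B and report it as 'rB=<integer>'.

m = 15624
d = (3, 12);  v_rel = (8, 13),  |v_rel|² = 233
v_rel×d = (8)·(12) − (13)·(3) = 57
since m = R²·233 − 57²:  R² = (3249 + 15624) / 233 = 81
R = √81 = 9  ⇒  r_B = 9 − 2 = 7

rB=7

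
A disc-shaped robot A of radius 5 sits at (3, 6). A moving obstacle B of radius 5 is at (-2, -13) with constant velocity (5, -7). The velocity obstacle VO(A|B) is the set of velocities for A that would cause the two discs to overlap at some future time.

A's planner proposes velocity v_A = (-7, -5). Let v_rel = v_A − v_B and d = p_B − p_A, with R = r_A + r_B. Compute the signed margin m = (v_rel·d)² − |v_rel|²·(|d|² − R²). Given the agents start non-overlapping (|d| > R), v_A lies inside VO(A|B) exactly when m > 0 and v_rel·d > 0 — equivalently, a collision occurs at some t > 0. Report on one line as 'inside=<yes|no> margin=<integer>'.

d = (-5, -19),  |d|² = 386;  R = 5+5 = 10,  c = 386−10² = 286
v_rel = (-12, 2),  |v_rel|² = 148;  v_rel·d = (-12)·(-5) + (2)·(-19) = 22
148·t² − 44·t + 286 = 0  ⇒  m = 22² − 148·286 = -41844
m = -41844 < 0,  v_rel·d = 22 > 0  ⇒  outside

inside=no margin=-41844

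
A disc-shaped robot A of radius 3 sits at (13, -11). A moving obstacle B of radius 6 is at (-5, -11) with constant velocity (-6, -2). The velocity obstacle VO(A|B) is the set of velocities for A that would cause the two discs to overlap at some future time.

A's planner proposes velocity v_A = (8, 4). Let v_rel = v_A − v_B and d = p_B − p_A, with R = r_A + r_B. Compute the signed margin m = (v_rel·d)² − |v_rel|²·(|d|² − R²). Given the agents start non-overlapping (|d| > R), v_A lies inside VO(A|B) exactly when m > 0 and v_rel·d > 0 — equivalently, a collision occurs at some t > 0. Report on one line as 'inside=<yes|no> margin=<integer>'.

d = (-18, 0),  |d|² = 324;  R = 3+6 = 9,  c = 324−9² = 243
v_rel = (14, 6),  |v_rel|² = 232;  v_rel·d = (14)·(-18) + (6)·(0) = -252
232·t² + 504·t + 243 = 0  ⇒  m = (-252)² − 232·243 = 7128
m = 7128 > 0,  v_rel·d = -252 < 0  ⇒  outside

inside=no margin=7128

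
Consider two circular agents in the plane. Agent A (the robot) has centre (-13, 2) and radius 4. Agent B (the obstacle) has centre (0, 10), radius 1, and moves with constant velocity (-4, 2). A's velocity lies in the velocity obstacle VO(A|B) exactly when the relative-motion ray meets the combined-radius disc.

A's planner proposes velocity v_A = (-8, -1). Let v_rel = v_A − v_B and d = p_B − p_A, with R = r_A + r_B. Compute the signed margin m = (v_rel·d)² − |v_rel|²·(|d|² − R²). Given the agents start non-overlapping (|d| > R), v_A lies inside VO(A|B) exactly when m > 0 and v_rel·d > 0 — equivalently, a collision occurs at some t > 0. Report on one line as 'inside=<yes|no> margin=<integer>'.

d = (13, 8),  |d|² = 233;  R = 4+1 = 5,  c = 233−5² = 208
v_rel = (-4, -3),  |v_rel|² = 25;  v_rel·d = (-4)·(13) + (-3)·(8) = -76
25·t² + 152·t + 208 = 0  ⇒  m = (-76)² − 25·208 = 576
m = 576 > 0,  v_rel·d = -76 < 0  ⇒  outside

inside=no margin=576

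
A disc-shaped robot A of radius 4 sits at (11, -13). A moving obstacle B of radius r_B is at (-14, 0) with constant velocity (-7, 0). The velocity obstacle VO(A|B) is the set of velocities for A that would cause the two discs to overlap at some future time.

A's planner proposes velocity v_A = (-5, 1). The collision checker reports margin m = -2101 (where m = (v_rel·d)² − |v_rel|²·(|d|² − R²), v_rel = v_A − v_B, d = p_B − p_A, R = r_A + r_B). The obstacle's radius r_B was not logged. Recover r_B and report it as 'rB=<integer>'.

m = -2101
d = (-25, 13);  v_rel = (2, 1),  |v_rel|² = 5
v_rel×d = (2)·(13) − (1)·(-25) = 51
since m = R²·5 − 51²:  R² = (2601 + -2101) / 5 = 100
R = √100 = 10  ⇒  r_B = 10 − 4 = 6

rB=6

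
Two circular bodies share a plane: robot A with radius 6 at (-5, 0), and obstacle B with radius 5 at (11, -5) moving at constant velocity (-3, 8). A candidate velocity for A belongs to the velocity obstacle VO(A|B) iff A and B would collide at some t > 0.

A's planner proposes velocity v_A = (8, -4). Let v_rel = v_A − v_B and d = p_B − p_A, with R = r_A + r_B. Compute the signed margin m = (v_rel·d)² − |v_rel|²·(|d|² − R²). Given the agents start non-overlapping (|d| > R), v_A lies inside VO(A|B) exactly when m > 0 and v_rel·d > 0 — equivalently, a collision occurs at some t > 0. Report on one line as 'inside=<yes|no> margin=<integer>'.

d = (16, -5),  |d|² = 281;  R = 6+5 = 11,  c = 281−11² = 160
v_rel = (11, -12),  |v_rel|² = 265;  v_rel·d = (11)·(16) + (-12)·(-5) = 236
265·t² − 472·t + 160 = 0  ⇒  m = 236² − 265·160 = 13296
m = 13296 > 0,  v_rel·d = 236 > 0  ⇒  inside

inside=yes margin=13296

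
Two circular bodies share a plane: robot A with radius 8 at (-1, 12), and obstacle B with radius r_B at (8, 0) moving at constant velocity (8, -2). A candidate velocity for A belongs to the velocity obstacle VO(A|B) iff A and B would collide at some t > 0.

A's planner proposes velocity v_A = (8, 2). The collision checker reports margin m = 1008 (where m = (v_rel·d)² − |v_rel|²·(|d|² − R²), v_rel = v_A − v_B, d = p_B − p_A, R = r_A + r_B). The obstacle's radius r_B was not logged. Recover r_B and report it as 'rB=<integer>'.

m = 1008
d = (9, -12);  v_rel = (0, 4),  |v_rel|² = 16
v_rel×d = (0)·(-12) − (4)·(9) = -36
since m = R²·16 − (-36)²:  R² = (1296 + 1008) / 16 = 144
R = √144 = 12  ⇒  r_B = 12 − 8 = 4

rB=4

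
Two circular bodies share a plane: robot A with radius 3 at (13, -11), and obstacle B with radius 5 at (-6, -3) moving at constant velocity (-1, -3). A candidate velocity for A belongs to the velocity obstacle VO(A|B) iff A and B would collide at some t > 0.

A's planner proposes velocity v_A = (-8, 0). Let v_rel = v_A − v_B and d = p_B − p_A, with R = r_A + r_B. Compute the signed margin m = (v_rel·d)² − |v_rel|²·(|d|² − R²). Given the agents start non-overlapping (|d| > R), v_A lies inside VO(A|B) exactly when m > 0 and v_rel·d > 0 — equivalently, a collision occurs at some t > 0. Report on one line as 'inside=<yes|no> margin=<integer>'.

d = (-19, 8),  |d|² = 425;  R = 3+5 = 8,  c = 425−8² = 361
v_rel = (-7, 3),  |v_rel|² = 58;  v_rel·d = (-7)·(-19) + (3)·(8) = 157
58·t² − 314·t + 361 = 0  ⇒  m = 157² − 58·361 = 3711
m = 3711 > 0,  v_rel·d = 157 > 0  ⇒  inside

inside=yes margin=3711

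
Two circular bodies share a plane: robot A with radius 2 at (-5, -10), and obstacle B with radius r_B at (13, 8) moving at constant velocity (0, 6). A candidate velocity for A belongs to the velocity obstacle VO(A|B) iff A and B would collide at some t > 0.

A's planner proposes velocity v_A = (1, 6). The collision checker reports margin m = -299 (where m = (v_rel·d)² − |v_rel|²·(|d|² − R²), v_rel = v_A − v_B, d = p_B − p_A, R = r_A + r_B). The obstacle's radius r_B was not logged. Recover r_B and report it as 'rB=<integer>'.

m = -299
d = (18, 18);  v_rel = (1, 0),  |v_rel|² = 1
v_rel×d = (1)·(18) − (0)·(18) = 18
since m = R²·1 − 18²:  R² = (324 + -299) / 1 = 25
R = √25 = 5  ⇒  r_B = 5 − 2 = 3

rB=3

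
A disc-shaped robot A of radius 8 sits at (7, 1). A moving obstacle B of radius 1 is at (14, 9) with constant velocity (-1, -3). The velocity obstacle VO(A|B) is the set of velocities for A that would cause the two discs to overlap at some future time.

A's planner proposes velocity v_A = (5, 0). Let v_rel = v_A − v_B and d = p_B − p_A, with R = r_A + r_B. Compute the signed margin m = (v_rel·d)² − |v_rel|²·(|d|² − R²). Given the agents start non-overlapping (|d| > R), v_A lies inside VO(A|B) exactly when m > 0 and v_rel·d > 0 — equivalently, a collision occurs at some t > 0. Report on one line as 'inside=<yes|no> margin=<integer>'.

d = (7, 8),  |d|² = 113;  R = 8+1 = 9,  c = 113−9² = 32
v_rel = (6, 3),  |v_rel|² = 45;  v_rel·d = (6)·(7) + (3)·(8) = 66
45·t² − 132·t + 32 = 0  ⇒  m = 66² − 45·32 = 2916
m = 2916 > 0,  v_rel·d = 66 > 0  ⇒  inside

inside=yes margin=2916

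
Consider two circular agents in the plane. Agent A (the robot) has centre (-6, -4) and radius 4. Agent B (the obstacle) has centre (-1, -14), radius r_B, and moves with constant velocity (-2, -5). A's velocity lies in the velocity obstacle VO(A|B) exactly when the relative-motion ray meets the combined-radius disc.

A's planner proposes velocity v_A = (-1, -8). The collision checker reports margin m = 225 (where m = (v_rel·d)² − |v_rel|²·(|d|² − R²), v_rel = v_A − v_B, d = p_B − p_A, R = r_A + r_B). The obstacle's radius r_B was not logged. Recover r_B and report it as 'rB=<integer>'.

m = 225
d = (5, -10);  v_rel = (1, -3),  |v_rel|² = 10
v_rel×d = (1)·(-10) − (-3)·(5) = 5
since m = R²·10 − 5²:  R² = (25 + 225) / 10 = 25
R = √25 = 5  ⇒  r_B = 5 − 4 = 1

rB=1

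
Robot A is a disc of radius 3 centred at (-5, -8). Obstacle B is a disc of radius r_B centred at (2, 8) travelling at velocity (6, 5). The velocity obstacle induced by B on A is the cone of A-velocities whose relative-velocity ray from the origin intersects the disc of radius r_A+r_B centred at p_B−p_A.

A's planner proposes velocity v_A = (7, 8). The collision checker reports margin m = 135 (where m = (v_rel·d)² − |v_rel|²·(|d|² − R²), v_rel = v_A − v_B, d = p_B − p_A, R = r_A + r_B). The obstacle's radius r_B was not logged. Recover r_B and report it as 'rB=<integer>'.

m = 135
d = (7, 16);  v_rel = (1, 3),  |v_rel|² = 10
v_rel×d = (1)·(16) − (3)·(7) = -5
since m = R²·10 − (-5)²:  R² = (25 + 135) / 10 = 16
R = √16 = 4  ⇒  r_B = 4 − 3 = 1

rB=1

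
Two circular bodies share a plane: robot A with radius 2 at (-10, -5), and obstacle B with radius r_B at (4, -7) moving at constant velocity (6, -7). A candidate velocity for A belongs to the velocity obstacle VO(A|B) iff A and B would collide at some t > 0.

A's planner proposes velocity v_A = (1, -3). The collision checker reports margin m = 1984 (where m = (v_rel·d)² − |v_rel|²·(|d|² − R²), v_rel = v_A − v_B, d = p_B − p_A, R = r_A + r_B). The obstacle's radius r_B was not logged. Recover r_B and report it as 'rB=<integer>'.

m = 1984
d = (14, -2);  v_rel = (-5, 4),  |v_rel|² = 41
v_rel×d = (-5)·(-2) − (4)·(14) = -46
since m = R²·41 − (-46)²:  R² = (2116 + 1984) / 41 = 100
R = √100 = 10  ⇒  r_B = 10 − 2 = 8

rB=8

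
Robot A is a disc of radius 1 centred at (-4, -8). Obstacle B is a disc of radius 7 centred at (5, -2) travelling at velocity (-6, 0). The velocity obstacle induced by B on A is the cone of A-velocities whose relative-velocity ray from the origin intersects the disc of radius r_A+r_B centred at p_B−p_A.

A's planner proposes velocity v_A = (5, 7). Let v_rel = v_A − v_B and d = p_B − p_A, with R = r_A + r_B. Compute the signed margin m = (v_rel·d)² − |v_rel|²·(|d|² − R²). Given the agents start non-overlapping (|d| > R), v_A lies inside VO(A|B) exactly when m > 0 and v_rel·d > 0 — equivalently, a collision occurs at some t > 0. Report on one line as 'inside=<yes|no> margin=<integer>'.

d = (9, 6),  |d|² = 117;  R = 1+7 = 8,  c = 117−8² = 53
v_rel = (11, 7),  |v_rel|² = 170;  v_rel·d = (11)·(9) + (7)·(6) = 141
170·t² − 282·t + 53 = 0  ⇒  m = 141² − 170·53 = 10871
m = 10871 > 0,  v_rel·d = 141 > 0  ⇒  inside

inside=yes margin=10871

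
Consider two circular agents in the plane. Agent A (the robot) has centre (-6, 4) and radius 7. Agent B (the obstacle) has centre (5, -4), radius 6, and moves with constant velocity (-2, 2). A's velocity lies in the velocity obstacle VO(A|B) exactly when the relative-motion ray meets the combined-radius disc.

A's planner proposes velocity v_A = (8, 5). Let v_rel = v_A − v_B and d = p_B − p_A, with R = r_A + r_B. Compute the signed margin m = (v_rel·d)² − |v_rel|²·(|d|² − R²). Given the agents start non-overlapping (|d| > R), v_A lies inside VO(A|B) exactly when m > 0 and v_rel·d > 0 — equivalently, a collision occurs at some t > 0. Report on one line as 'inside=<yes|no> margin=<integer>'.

d = (11, -8),  |d|² = 185;  R = 7+6 = 13,  c = 185−13² = 16
v_rel = (10, 3),  |v_rel|² = 109;  v_rel·d = (10)·(11) + (3)·(-8) = 86
109·t² − 172·t + 16 = 0  ⇒  m = 86² − 109·16 = 5652
m = 5652 > 0,  v_rel·d = 86 > 0  ⇒  inside

inside=yes margin=5652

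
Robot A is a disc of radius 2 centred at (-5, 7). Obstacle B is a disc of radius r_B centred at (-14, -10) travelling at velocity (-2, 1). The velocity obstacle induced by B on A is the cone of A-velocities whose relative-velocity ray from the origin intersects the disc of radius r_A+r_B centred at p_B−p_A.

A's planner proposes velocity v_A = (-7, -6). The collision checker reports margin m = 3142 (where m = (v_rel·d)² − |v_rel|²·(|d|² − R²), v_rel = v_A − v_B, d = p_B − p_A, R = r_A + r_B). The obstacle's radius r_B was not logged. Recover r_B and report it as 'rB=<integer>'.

m = 3142
d = (-9, -17);  v_rel = (-5, -7),  |v_rel|² = 74
v_rel×d = (-5)·(-17) − (-7)·(-9) = 22
since m = R²·74 − 22²:  R² = (484 + 3142) / 74 = 49
R = √49 = 7  ⇒  r_B = 7 − 2 = 5

rB=5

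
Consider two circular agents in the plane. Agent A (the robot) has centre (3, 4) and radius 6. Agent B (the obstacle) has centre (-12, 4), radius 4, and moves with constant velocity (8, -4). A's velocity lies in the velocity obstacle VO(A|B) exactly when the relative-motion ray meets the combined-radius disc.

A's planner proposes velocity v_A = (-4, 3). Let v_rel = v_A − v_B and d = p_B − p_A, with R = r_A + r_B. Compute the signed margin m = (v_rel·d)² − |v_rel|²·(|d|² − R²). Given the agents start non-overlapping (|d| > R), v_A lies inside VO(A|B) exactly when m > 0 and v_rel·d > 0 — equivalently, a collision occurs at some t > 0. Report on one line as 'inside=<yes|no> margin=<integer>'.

d = (-15, 0),  |d|² = 225;  R = 6+4 = 10,  c = 225−10² = 125
v_rel = (-12, 7),  |v_rel|² = 193;  v_rel·d = (-12)·(-15) + (7)·(0) = 180
193·t² − 360·t + 125 = 0  ⇒  m = 180² − 193·125 = 8275
m = 8275 > 0,  v_rel·d = 180 > 0  ⇒  inside

inside=yes margin=8275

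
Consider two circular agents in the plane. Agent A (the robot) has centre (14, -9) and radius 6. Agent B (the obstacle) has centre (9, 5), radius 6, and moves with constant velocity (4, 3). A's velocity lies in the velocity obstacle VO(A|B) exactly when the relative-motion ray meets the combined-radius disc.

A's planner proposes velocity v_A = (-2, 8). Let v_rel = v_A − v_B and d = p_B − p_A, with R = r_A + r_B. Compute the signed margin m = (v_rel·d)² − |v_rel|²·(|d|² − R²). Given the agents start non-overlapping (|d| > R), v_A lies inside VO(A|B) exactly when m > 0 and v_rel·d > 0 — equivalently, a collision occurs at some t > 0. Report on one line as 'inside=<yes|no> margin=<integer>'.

d = (-5, 14),  |d|² = 221;  R = 6+6 = 12,  c = 221−12² = 77
v_rel = (-6, 5),  |v_rel|² = 61;  v_rel·d = (-6)·(-5) + (5)·(14) = 100
61·t² − 200·t + 77 = 0  ⇒  m = 100² − 61·77 = 5303
m = 5303 > 0,  v_rel·d = 100 > 0  ⇒  inside

inside=yes margin=5303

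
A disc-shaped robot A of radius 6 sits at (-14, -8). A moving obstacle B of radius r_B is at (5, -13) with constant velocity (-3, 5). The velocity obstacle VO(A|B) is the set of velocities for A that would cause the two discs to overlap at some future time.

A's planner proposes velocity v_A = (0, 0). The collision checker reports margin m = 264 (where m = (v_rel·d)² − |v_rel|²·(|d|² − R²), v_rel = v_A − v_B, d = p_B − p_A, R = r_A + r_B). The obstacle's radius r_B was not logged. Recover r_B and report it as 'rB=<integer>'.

m = 264
d = (19, -5);  v_rel = (3, -5),  |v_rel|² = 34
v_rel×d = (3)·(-5) − (-5)·(19) = 80
since m = R²·34 − 80²:  R² = (6400 + 264) / 34 = 196
R = √196 = 14  ⇒  r_B = 14 − 6 = 8

rB=8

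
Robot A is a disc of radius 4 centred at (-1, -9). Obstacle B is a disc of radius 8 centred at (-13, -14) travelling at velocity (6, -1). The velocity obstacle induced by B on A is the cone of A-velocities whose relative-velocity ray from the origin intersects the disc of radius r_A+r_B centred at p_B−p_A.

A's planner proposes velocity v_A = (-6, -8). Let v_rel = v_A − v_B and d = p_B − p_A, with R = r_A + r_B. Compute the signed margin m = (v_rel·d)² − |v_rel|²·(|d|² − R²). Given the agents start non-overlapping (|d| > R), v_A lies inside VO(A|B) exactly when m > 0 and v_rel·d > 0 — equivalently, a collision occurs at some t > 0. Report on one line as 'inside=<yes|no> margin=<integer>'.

d = (-12, -5),  |d|² = 169;  R = 4+8 = 12,  c = 169−12² = 25
v_rel = (-12, -7),  |v_rel|² = 193;  v_rel·d = (-12)·(-12) + (-7)·(-5) = 179
193·t² − 358·t + 25 = 0  ⇒  m = 179² − 193·25 = 27216
m = 27216 > 0,  v_rel·d = 179 > 0  ⇒  inside

inside=yes margin=27216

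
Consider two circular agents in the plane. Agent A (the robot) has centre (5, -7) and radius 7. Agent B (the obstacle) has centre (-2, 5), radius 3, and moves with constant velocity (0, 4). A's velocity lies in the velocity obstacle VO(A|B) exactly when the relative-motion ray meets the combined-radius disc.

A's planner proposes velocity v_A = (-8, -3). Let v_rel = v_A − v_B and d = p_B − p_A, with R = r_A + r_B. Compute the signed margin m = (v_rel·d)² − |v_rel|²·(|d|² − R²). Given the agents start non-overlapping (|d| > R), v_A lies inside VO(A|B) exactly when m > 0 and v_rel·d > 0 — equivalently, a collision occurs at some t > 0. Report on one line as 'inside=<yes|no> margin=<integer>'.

d = (-7, 12),  |d|² = 193;  R = 7+3 = 10,  c = 193−10² = 93
v_rel = (-8, -7),  |v_rel|² = 113;  v_rel·d = (-8)·(-7) + (-7)·(12) = -28
113·t² + 56·t + 93 = 0  ⇒  m = (-28)² − 113·93 = -9725
m = -9725 < 0,  v_rel·d = -28 < 0  ⇒  outside

inside=no margin=-9725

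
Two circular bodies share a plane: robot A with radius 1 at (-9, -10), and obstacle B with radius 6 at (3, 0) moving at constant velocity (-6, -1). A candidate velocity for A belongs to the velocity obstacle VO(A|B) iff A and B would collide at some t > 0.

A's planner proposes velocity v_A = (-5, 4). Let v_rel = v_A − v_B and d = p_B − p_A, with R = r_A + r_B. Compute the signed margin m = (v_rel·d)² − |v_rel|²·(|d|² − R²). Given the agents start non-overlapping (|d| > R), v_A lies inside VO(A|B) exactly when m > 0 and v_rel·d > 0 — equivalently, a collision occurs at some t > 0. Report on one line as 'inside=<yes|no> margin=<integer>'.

d = (12, 10),  |d|² = 244;  R = 1+6 = 7,  c = 244−7² = 195
v_rel = (1, 5),  |v_rel|² = 26;  v_rel·d = (1)·(12) + (5)·(10) = 62
26·t² − 124·t + 195 = 0  ⇒  m = 62² − 26·195 = -1226
m = -1226 < 0,  v_rel·d = 62 > 0  ⇒  outside

inside=no margin=-1226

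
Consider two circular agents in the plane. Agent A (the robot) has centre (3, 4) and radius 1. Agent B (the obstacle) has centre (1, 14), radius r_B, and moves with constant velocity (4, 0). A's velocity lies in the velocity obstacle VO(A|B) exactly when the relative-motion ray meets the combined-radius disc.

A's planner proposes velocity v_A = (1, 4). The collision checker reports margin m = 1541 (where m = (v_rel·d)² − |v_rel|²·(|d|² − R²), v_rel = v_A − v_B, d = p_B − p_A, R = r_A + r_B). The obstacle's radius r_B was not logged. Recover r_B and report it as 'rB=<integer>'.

m = 1541
d = (-2, 10);  v_rel = (-3, 4),  |v_rel|² = 25
v_rel×d = (-3)·(10) − (4)·(-2) = -22
since m = R²·25 − (-22)²:  R² = (484 + 1541) / 25 = 81
R = √81 = 9  ⇒  r_B = 9 − 1 = 8

rB=8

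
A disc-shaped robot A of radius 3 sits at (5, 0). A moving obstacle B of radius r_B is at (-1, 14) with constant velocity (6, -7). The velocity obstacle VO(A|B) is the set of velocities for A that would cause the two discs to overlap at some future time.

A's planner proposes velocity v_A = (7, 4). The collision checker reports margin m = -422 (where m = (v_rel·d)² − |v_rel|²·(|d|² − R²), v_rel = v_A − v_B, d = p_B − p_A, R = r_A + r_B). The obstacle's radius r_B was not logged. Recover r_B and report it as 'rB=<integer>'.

m = -422
d = (-6, 14);  v_rel = (1, 11),  |v_rel|² = 122
v_rel×d = (1)·(14) − (11)·(-6) = 80
since m = R²·122 − 80²:  R² = (6400 + -422) / 122 = 49
R = √49 = 7  ⇒  r_B = 7 − 3 = 4

rB=4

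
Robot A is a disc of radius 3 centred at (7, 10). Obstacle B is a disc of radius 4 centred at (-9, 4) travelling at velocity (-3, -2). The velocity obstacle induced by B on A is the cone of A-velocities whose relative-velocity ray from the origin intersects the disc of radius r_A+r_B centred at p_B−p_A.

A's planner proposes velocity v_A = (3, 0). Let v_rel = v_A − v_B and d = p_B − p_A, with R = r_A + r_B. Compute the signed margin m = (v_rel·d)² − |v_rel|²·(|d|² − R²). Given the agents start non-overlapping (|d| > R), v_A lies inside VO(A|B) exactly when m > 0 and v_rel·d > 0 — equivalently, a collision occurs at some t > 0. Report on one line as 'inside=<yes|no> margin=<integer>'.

d = (-16, -6),  |d|² = 292;  R = 3+4 = 7,  c = 292−7² = 243
v_rel = (6, 2),  |v_rel|² = 40;  v_rel·d = (6)·(-16) + (2)·(-6) = -108
40·t² + 216·t + 243 = 0  ⇒  m = (-108)² − 40·243 = 1944
m = 1944 > 0,  v_rel·d = -108 < 0  ⇒  outside

inside=no margin=1944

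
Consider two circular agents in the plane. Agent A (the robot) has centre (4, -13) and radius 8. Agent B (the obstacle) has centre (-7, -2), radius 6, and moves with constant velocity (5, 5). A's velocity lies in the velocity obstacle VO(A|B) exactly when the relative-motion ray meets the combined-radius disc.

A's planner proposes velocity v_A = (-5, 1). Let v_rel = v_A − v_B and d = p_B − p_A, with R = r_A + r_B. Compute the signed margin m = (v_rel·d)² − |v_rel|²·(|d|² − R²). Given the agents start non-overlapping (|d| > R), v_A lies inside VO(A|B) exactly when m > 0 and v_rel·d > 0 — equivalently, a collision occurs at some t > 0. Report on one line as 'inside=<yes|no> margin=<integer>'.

d = (-11, 11),  |d|² = 242;  R = 8+6 = 14,  c = 242−14² = 46
v_rel = (-10, -4),  |v_rel|² = 116;  v_rel·d = (-10)·(-11) + (-4)·(11) = 66
116·t² − 132·t + 46 = 0  ⇒  m = 66² − 116·46 = -980
m = -980 < 0,  v_rel·d = 66 > 0  ⇒  outside

inside=no margin=-980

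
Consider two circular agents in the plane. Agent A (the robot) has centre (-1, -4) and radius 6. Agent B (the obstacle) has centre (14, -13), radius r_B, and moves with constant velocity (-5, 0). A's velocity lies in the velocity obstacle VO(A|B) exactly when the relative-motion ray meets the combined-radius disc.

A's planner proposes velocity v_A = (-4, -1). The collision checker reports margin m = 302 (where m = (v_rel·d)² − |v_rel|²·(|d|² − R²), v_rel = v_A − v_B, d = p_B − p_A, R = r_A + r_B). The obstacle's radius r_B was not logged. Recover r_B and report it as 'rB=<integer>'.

m = 302
d = (15, -9);  v_rel = (1, -1),  |v_rel|² = 2
v_rel×d = (1)·(-9) − (-1)·(15) = 6
since m = R²·2 − 6²:  R² = (36 + 302) / 2 = 169
R = √169 = 13  ⇒  r_B = 13 − 6 = 7

rB=7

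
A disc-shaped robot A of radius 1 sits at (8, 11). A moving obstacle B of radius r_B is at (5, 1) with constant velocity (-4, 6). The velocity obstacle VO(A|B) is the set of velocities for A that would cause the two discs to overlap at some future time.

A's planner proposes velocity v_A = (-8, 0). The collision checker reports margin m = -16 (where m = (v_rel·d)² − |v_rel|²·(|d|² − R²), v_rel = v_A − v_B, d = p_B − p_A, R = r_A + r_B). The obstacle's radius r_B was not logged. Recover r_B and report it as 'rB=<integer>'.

m = -16
d = (-3, -10);  v_rel = (-4, -6),  |v_rel|² = 52
v_rel×d = (-4)·(-10) − (-6)·(-3) = 22
since m = R²·52 − 22²:  R² = (484 + -16) / 52 = 9
R = √9 = 3  ⇒  r_B = 3 − 1 = 2

rB=2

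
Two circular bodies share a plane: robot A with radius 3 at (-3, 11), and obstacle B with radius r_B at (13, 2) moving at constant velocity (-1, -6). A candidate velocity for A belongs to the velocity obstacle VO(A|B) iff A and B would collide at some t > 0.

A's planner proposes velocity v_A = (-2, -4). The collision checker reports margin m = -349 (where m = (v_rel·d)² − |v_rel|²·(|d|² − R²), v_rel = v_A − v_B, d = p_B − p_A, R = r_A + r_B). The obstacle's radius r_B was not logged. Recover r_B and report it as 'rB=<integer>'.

m = -349
d = (16, -9);  v_rel = (-1, 2),  |v_rel|² = 5
v_rel×d = (-1)·(-9) − (2)·(16) = -23
since m = R²·5 − (-23)²:  R² = (529 + -349) / 5 = 36
R = √36 = 6  ⇒  r_B = 6 − 3 = 3

rB=3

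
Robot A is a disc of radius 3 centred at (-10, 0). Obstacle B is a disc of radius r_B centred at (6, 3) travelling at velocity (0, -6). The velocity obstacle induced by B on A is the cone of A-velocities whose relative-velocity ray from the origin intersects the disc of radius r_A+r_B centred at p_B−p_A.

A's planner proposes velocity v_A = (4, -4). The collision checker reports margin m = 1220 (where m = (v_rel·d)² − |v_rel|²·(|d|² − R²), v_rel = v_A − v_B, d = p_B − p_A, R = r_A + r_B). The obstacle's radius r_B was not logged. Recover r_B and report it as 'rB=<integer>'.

m = 1220
d = (16, 3);  v_rel = (4, 2),  |v_rel|² = 20
v_rel×d = (4)·(3) − (2)·(16) = -20
since m = R²·20 − (-20)²:  R² = (400 + 1220) / 20 = 81
R = √81 = 9  ⇒  r_B = 9 − 3 = 6

rB=6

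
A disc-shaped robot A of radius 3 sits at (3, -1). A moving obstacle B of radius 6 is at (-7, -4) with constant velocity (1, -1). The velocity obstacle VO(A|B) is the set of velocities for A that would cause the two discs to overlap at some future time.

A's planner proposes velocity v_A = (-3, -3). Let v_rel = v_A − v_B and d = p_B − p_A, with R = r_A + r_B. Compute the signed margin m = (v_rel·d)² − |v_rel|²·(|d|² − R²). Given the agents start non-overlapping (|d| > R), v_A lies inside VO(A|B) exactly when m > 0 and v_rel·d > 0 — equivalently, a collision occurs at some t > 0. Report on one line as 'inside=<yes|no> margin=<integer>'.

d = (-10, -3),  |d|² = 109;  R = 3+6 = 9,  c = 109−9² = 28
v_rel = (-4, -2),  |v_rel|² = 20;  v_rel·d = (-4)·(-10) + (-2)·(-3) = 46
20·t² − 92·t + 28 = 0  ⇒  m = 46² − 20·28 = 1556
m = 1556 > 0,  v_rel·d = 46 > 0  ⇒  inside

inside=yes margin=1556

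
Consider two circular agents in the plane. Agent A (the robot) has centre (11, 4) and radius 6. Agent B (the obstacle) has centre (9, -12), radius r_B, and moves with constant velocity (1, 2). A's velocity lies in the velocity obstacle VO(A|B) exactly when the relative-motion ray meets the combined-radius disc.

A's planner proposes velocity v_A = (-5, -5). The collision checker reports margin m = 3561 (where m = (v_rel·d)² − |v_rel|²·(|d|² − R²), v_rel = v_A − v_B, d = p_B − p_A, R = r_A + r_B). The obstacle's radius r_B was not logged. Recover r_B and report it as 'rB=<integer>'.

m = 3561
d = (-2, -16);  v_rel = (-6, -7),  |v_rel|² = 85
v_rel×d = (-6)·(-16) − (-7)·(-2) = 82
since m = R²·85 − 82²:  R² = (6724 + 3561) / 85 = 121
R = √121 = 11  ⇒  r_B = 11 − 6 = 5

rB=5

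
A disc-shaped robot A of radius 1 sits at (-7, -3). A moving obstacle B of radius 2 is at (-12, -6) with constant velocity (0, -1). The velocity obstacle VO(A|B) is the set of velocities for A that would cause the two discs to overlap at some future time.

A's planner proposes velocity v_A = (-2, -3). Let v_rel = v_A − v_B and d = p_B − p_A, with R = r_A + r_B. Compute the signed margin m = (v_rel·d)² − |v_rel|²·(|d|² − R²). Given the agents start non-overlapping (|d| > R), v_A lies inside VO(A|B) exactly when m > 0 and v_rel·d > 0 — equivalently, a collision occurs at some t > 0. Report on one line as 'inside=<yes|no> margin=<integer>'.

d = (-5, -3),  |d|² = 34;  R = 1+2 = 3,  c = 34−3² = 25
v_rel = (-2, -2),  |v_rel|² = 8;  v_rel·d = (-2)·(-5) + (-2)·(-3) = 16
8·t² − 32·t + 25 = 0  ⇒  m = 16² − 8·25 = 56
m = 56 > 0,  v_rel·d = 16 > 0  ⇒  inside

inside=yes margin=56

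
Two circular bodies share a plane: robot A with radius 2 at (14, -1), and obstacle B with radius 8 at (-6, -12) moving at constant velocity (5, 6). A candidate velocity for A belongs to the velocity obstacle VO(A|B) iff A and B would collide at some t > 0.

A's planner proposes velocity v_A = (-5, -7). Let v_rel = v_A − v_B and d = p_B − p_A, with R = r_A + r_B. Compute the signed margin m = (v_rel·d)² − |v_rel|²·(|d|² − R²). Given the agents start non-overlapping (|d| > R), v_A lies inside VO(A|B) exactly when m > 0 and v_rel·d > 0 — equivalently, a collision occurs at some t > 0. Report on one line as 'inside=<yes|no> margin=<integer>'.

d = (-20, -11),  |d|² = 521;  R = 2+8 = 10,  c = 521−10² = 421
v_rel = (-10, -13),  |v_rel|² = 269;  v_rel·d = (-10)·(-20) + (-13)·(-11) = 343
269·t² − 686·t + 421 = 0  ⇒  m = 343² − 269·421 = 4400
m = 4400 > 0,  v_rel·d = 343 > 0  ⇒  inside

inside=yes margin=4400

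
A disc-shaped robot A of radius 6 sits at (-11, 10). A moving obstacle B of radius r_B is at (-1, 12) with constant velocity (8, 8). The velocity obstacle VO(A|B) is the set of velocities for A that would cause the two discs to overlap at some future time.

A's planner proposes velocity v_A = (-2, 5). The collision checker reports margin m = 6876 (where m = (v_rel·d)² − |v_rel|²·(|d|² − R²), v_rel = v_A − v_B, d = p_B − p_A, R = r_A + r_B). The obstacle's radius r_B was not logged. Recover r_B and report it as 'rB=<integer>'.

m = 6876
d = (10, 2);  v_rel = (-10, -3),  |v_rel|² = 109
v_rel×d = (-10)·(2) − (-3)·(10) = 10
since m = R²·109 − 10²:  R² = (100 + 6876) / 109 = 64
R = √64 = 8  ⇒  r_B = 8 − 6 = 2

rB=2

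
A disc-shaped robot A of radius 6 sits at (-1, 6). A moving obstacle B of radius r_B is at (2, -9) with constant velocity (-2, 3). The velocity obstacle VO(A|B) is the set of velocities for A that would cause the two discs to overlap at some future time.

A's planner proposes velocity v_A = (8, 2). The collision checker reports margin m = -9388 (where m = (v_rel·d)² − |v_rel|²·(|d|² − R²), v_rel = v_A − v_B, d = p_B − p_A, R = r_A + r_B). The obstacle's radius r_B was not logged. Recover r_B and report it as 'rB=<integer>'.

m = -9388
d = (3, -15);  v_rel = (10, -1),  |v_rel|² = 101
v_rel×d = (10)·(-15) − (-1)·(3) = -147
since m = R²·101 − (-147)²:  R² = (21609 + -9388) / 101 = 121
R = √121 = 11  ⇒  r_B = 11 − 6 = 5

rB=5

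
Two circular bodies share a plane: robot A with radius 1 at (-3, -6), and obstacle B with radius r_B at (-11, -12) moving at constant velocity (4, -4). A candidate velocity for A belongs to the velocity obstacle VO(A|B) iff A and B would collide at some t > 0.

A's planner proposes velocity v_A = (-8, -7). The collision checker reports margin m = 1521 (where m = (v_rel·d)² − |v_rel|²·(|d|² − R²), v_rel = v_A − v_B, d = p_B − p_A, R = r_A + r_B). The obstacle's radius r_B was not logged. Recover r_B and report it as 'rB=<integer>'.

m = 1521
d = (-8, -6);  v_rel = (-12, -3),  |v_rel|² = 153
v_rel×d = (-12)·(-6) − (-3)·(-8) = 48
since m = R²·153 − 48²:  R² = (2304 + 1521) / 153 = 25
R = √25 = 5  ⇒  r_B = 5 − 1 = 4

rB=4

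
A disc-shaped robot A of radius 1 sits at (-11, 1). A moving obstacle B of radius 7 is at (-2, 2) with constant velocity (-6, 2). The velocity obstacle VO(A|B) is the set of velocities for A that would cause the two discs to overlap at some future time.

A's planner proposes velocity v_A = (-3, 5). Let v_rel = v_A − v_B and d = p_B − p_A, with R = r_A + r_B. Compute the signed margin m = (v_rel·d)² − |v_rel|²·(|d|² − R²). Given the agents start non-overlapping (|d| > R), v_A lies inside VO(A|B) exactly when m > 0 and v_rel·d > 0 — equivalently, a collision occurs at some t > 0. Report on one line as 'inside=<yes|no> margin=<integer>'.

d = (9, 1),  |d|² = 82;  R = 1+7 = 8,  c = 82−8² = 18
v_rel = (3, 3),  |v_rel|² = 18;  v_rel·d = (3)·(9) + (3)·(1) = 30
18·t² − 60·t + 18 = 0  ⇒  m = 30² − 18·18 = 576
m = 576 > 0,  v_rel·d = 30 > 0  ⇒  inside

inside=yes margin=576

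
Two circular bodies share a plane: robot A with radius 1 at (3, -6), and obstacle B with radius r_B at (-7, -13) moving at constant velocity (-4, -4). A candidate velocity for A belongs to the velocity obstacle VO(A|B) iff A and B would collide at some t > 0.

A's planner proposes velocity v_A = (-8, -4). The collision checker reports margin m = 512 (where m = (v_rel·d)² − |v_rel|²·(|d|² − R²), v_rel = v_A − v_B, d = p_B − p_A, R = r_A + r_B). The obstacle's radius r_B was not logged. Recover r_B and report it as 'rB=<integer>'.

m = 512
d = (-10, -7);  v_rel = (-4, 0),  |v_rel|² = 16
v_rel×d = (-4)·(-7) − (0)·(-10) = 28
since m = R²·16 − 28²:  R² = (784 + 512) / 16 = 81
R = √81 = 9  ⇒  r_B = 9 − 1 = 8

rB=8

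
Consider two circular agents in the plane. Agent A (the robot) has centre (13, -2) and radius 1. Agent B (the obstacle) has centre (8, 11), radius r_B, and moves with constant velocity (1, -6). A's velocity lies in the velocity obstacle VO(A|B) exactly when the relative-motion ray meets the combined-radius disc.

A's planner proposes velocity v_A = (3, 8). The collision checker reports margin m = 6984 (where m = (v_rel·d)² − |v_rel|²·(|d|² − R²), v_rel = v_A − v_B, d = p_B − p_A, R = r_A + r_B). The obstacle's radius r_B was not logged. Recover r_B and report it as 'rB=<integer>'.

m = 6984
d = (-5, 13);  v_rel = (2, 14),  |v_rel|² = 200
v_rel×d = (2)·(13) − (14)·(-5) = 96
since m = R²·200 − 96²:  R² = (9216 + 6984) / 200 = 81
R = √81 = 9  ⇒  r_B = 9 − 1 = 8

rB=8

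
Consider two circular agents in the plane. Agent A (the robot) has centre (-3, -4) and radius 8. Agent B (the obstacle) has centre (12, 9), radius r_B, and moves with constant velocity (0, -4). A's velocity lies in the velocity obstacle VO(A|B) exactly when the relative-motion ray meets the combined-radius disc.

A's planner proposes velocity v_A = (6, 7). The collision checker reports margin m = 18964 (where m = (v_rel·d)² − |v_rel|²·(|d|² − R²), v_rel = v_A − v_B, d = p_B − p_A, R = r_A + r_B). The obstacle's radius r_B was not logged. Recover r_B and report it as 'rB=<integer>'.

m = 18964
d = (15, 13);  v_rel = (6, 11),  |v_rel|² = 157
v_rel×d = (6)·(13) − (11)·(15) = -87
since m = R²·157 − (-87)²:  R² = (7569 + 18964) / 157 = 169
R = √169 = 13  ⇒  r_B = 13 − 8 = 5

rB=5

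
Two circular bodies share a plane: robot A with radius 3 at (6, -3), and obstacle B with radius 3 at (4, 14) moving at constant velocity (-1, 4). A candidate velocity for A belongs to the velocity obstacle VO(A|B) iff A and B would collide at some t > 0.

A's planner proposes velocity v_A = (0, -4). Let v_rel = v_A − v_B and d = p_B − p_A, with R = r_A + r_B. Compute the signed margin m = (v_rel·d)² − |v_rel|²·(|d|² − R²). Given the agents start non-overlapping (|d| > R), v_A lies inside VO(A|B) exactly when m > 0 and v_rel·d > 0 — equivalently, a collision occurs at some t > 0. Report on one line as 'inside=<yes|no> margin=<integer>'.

d = (-2, 17),  |d|² = 293;  R = 3+3 = 6,  c = 293−6² = 257
v_rel = (1, -8),  |v_rel|² = 65;  v_rel·d = (1)·(-2) + (-8)·(17) = -138
65·t² + 276·t + 257 = 0  ⇒  m = (-138)² − 65·257 = 2339
m = 2339 > 0,  v_rel·d = -138 < 0  ⇒  outside

inside=no margin=2339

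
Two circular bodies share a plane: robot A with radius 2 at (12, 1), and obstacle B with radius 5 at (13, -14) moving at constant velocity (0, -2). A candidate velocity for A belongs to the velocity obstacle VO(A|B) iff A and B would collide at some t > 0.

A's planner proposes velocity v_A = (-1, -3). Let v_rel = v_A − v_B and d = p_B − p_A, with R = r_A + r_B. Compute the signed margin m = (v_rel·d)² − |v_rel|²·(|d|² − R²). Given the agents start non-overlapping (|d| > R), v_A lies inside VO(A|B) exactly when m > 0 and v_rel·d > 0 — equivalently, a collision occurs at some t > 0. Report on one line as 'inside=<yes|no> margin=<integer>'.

d = (1, -15),  |d|² = 226;  R = 2+5 = 7,  c = 226−7² = 177
v_rel = (-1, -1),  |v_rel|² = 2;  v_rel·d = (-1)·(1) + (-1)·(-15) = 14
2·t² − 28·t + 177 = 0  ⇒  m = 14² − 2·177 = -158
m = -158 < 0,  v_rel·d = 14 > 0  ⇒  outside

inside=no margin=-158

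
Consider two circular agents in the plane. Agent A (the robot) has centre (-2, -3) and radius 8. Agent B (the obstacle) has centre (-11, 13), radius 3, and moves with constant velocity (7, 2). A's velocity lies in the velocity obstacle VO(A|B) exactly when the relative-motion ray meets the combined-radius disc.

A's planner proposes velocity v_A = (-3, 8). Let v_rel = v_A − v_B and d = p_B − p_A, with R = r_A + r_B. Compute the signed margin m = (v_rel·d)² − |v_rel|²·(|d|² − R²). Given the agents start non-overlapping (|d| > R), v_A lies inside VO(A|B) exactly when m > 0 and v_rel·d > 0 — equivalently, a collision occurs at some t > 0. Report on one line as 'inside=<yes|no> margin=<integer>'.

d = (-9, 16),  |d|² = 337;  R = 8+3 = 11,  c = 337−11² = 216
v_rel = (-10, 6),  |v_rel|² = 136;  v_rel·d = (-10)·(-9) + (6)·(16) = 186
136·t² − 372·t + 216 = 0  ⇒  m = 186² − 136·216 = 5220
m = 5220 > 0,  v_rel·d = 186 > 0  ⇒  inside

inside=yes margin=5220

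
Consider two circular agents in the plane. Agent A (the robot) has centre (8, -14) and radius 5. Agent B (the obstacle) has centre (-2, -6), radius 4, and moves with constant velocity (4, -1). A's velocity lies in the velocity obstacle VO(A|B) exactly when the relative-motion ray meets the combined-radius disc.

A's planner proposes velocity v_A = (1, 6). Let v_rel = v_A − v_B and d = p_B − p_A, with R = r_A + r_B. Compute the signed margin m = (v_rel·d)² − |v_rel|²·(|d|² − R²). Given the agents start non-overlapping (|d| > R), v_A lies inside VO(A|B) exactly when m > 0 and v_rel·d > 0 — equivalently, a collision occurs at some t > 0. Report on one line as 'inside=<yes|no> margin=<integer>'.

d = (-10, 8),  |d|² = 164;  R = 5+4 = 9,  c = 164−9² = 83
v_rel = (-3, 7),  |v_rel|² = 58;  v_rel·d = (-3)·(-10) + (7)·(8) = 86
58·t² − 172·t + 83 = 0  ⇒  m = 86² − 58·83 = 2582
m = 2582 > 0,  v_rel·d = 86 > 0  ⇒  inside

inside=yes margin=2582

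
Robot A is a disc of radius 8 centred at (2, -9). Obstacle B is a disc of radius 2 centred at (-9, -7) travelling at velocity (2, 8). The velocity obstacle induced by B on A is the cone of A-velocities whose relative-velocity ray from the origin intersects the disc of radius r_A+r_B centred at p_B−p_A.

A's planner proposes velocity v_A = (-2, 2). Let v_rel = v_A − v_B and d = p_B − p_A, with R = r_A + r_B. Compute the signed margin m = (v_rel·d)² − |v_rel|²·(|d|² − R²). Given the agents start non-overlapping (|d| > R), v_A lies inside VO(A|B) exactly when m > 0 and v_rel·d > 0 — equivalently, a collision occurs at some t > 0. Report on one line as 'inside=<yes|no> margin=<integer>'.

d = (-11, 2),  |d|² = 125;  R = 8+2 = 10,  c = 125−10² = 25
v_rel = (-4, -6),  |v_rel|² = 52;  v_rel·d = (-4)·(-11) + (-6)·(2) = 32
52·t² − 64·t + 25 = 0  ⇒  m = 32² − 52·25 = -276
m = -276 < 0,  v_rel·d = 32 > 0  ⇒  outside

inside=no margin=-276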